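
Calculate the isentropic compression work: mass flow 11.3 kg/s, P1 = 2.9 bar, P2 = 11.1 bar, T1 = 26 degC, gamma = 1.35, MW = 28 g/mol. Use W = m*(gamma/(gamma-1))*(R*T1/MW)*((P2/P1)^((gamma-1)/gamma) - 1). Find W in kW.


Isentropic work: W = m*(gamma/(gamma-1))*(R*T1/MW)*((P2/P1)^((gamma-1)/gamma) - 1)
T1 = 26 + 273.15 = 299.15 K
Pressure ratio = 11.1 / 2.9 = 3.82759
Exponent = (1.35 - 1)/1.35 = 0.259259
(P2/P1)^exp - 1 = 3.82759^0.259259 - 1 = 0.416213
W = 11.3 * 1.35 / 0.35 * 8.314 * 299.15 / 28 * 0.416213 = 1611

1611 kW


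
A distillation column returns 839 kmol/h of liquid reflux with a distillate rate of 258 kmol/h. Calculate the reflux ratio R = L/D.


Reflux ratio definition: R = L / D (liquid returned / distillate withdrawn)
L = 839 kmol/h, D = 258 kmol/h
R = 839 / 258 = 3.252

3.252


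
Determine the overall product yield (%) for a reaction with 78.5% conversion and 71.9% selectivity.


Overall yield = conversion (%) * selectivity (%) / 100
Conversion = 78.5%, Selectivity = 71.9%
Y = 78.5 * 71.9 / 100
= 56.4415 %

56.4415 %


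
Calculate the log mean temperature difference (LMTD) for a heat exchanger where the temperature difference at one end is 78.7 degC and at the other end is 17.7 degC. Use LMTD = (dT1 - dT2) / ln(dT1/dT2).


LMTD = (dT1 - dT2) / ln(dT1/dT2)
= (78.7 - 17.7) / ln(78.7 / 17.7) = 61 / 1.49208 = 40.88

40.88 degC


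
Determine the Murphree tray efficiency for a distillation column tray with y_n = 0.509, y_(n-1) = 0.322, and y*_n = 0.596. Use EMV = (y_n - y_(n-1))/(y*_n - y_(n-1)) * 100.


Murphree vapor efficiency: EMV = (y_n - y_(n-1)) / (y*_n - y_(n-1)) * 100
EMV = (0.509 - 0.322) / (0.596 - 0.322) * 100 = 0.187 / 0.274 * 100 = 68.25

68.25 %


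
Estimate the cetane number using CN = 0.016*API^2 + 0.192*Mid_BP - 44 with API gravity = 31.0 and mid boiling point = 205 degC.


CN = 0.016 * 31.0^2 + 0.192 * 205 - 44
CN = 15.376 + 39.36 - 44 = 10.736

10.736


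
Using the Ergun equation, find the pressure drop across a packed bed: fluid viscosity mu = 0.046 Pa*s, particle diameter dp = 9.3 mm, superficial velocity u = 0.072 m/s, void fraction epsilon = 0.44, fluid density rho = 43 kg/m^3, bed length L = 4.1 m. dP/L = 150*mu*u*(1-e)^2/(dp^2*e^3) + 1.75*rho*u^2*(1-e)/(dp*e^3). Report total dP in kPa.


dp = 9.3 mm = 0.0093 m
Viscous term = 150*0.046*0.072*(1-0.44)^2 / (0.0093^2*0.44^3) = 21146.3
Inertial term = 1.75*43*0.072^2*(1-0.44) / (0.0093*0.44^3) = 275.752
dP/L = 21146.3 + 275.752 = 21422.1 Pa/m
dP = 21422.1 * 4.1 / 1000 = 87.83 kPa

87.83 kPa


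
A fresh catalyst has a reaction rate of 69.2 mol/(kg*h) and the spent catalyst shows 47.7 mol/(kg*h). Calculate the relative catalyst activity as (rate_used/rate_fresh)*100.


Activity (%) = (rate_used / rate_fresh) * 100
rate_used = 47.7, rate_fresh = 69.2
= (47.7 / 69.2) * 100
= 0.6893 * 100 = 68.93

68.93 %


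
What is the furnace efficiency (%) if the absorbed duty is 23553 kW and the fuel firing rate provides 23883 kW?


Furnace efficiency = Q_absorbed / Q_fuel * 100
= 23553 / 23883 * 100 = 98.62

98.62 %


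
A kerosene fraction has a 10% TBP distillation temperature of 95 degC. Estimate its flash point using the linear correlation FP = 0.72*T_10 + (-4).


FP = 0.72 * 95 + (-4) = 64.4

64.4 degC


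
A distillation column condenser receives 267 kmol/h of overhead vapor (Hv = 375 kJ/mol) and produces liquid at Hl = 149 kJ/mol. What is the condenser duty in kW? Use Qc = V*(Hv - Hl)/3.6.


Qc = 267 * (375 - 149) / 3.6 = 267 * 226 / 3.6 = 16760

16760 kW


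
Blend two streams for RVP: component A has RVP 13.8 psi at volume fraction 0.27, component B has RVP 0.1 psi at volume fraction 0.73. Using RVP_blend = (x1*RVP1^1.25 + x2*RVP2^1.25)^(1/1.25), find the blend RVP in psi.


Chevron index: RVP_blend = (sum xi*RVPi^1.25)^(1/1.25)
RVP^1.25 terms: 0.27 * 13.8^1.25 + 0.73 * 0.1^1.25 = 7.22251
RVP_blend = 7.22251^(1/1.25) = 4.864

4.864 psi


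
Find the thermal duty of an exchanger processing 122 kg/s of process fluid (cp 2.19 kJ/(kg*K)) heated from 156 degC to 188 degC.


Q = m_dot * cp * delta_T
delta_T = 188 - 156 = 32 K
Q = 122 * 2.19 * 32
= 267.18 * 32
= 8549.76 kW

8549.76 kW


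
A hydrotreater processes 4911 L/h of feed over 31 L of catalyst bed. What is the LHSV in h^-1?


LHSV = volumetric feed rate / catalyst volume
= 4911 L/h / 31 L
= 158.4 h^-1

158.4 h^-1


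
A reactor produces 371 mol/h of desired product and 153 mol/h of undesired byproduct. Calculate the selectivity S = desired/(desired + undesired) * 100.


Selectivity = desired / (desired + undesired) * 100
Total products = 371 + 153 = 524 mol/h
S = 371 / 524 * 100
= 0.7080 * 100
= 70.80 %

70.80 %


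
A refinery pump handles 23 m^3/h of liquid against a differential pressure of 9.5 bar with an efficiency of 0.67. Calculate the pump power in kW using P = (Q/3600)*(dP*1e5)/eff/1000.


Q = 23 / 3600 = 0.00638889 m^3/s
P = 0.00638889 * (9.5 * 1e5) / 0.67 / 1000 = 9.059

9.059 kW


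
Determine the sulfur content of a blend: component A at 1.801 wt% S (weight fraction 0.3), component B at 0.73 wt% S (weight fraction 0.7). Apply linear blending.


Linear sulfur blending: S_blend = x1*S1 + x2*S2
Contribution 1: 0.3 * 1.801 = 0.5403 wt%
Contribution 2: 0.7 * 0.73 = 0.511 wt%
S_blend = 0.5403 + 0.511 = 1.0513

1.0513 wt%


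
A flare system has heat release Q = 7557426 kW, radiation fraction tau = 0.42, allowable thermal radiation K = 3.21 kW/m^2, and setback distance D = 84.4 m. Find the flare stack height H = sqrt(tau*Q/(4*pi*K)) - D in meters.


tau*Q/(4*pi*K) = 0.42 * 7557426 / (4 * pi * 3.21) = 78688
sqrt(78688) = 280.514
H = 280.514 - 84.4 = 196.1

196.1 m


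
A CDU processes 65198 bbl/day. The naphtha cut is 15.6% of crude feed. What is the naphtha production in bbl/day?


Crude throughput = 65198 bbl/day
Fraction yield = 15.6%
yield = throughput * fraction / 100
yield = 65198 * 15.6 / 100 = 10170.888

10170.888 bbl/day


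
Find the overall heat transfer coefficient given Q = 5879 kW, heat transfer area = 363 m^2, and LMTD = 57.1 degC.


From Q = U*A*LMTD, U = Q / (A * LMTD)
U = 5879 / (363 * 57.1) = 5879 / 20727.3 = 0.2836

0.2836 kW/(m^2*K)


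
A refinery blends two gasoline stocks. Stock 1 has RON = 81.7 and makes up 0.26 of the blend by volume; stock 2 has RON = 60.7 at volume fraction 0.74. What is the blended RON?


Linear blending: RON_blend = sum(vi * RONi)
Contribution 1: 0.26 * 81.7 = 21.242
Contribution 2: 0.74 * 60.7 = 44.918
RON_blend = 21.242 + 44.918 = 66.16

66.16


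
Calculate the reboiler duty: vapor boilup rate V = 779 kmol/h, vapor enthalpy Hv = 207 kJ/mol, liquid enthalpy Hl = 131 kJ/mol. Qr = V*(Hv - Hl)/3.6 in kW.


Qr = 779 * (207 - 131) / 3.6 = 779 * 76 / 3.6 = 16450

16450 kW


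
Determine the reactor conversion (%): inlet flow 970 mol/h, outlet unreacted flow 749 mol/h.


X = (F_in - F_out) / F_in * 100
Moles reacted = 970 - 749 = 221
X = 221 / 970 * 100
= 0.2278 * 100
= 22.78 %

22.78 %


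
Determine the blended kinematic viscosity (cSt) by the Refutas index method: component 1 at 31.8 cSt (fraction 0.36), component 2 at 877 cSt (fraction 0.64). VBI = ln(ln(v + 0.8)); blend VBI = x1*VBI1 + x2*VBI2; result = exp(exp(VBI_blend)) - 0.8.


Refutas method: VBN_i = 14.534*ln(ln(visc_i + 0.8)) + 10.975, blended linearly by mass fraction; since VBN is linear in VBI_i = ln(ln(visc_i + 0.8)) and the fractions sum to 1, blend VBI directly: visc = exp(exp(VBI_blend)) - 0.8
VBI_1 = ln(ln(31.8 + 0.8)) = 1.24827
VBI_2 = ln(ln(877 + 0.8)) = 1.9136
VBI_blend = 0.36 * 1.24827 + 0.64 * 1.9136 = 1.67408
visc_blend = exp(exp(1.67408)) - 0.8 = 206.4

206.4 cSt


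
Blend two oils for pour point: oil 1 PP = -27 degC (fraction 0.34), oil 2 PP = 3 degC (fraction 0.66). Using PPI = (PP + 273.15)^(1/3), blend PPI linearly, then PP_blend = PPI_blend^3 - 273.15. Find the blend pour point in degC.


PPI_1 = (-27 + 273.15)^(1/3) = 6.2671
PPI_2 = (3 + 273.15)^(1/3) = 6.512009
PPI_blend = 0.34 * 6.2671 + 0.66 * 6.512009 = 6.42874
PP_blend = 6.42874^3 - 273.15 = 265.6915 - 273.15 = -7.46

-7.46 degC


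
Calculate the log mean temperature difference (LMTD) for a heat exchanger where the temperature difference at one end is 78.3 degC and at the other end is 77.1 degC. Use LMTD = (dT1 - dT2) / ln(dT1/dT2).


LMTD = (dT1 - dT2) / ln(dT1/dT2)
= (78.3 - 77.1) / ln(78.3 / 77.1) = 1.2 / 0.0154443 = 77.70

77.70 degC


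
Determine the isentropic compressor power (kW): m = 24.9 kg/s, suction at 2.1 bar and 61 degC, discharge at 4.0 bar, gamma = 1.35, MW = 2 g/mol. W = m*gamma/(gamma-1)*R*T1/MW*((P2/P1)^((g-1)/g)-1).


Isentropic work: W = m*(gamma/(gamma-1))*(R*T1/MW)*((P2/P1)^((gamma-1)/gamma) - 1)
T1 = 61 + 273.15 = 334.15 K
Pressure ratio = 4.0 / 2.1 = 1.90476
Exponent = (1.35 - 1)/1.35 = 0.259259
(P2/P1)^exp - 1 = 1.90476^0.259259 - 1 = 0.181819
W = 24.9 * 1.35 / 0.35 * 8.314 * 334.15 / 2 * 0.181819 = 24260

24260 kW


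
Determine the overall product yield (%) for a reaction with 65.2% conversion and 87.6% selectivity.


Overall yield = conversion (%) * selectivity (%) / 100
Conversion = 65.2%, Selectivity = 87.6%
Y = 65.2 * 87.6 / 100
= 57.1152 %

57.1152 %


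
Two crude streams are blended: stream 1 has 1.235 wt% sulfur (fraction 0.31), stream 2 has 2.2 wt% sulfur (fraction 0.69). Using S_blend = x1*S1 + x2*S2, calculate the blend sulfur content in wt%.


Linear sulfur blending: S_blend = x1*S1 + x2*S2
Contribution 1: 0.31 * 1.235 = 0.38285 wt%
Contribution 2: 0.69 * 2.2 = 1.518 wt%
S_blend = 0.38285 + 1.518 = 1.90085

1.90085 wt%


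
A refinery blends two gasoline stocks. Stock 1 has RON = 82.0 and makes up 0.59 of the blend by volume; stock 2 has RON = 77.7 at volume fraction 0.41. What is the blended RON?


Linear blending: RON_blend = sum(vi * RONi)
Contribution 1: 0.59 * 82.0 = 48.38
Contribution 2: 0.41 * 77.7 = 31.857
RON_blend = 48.38 + 31.857 = 80.237

80.237


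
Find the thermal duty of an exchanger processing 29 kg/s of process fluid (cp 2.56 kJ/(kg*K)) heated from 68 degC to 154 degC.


Q = m_dot * cp * delta_T
delta_T = 154 - 68 = 86 K
Q = 29 * 2.56 * 86
= 74.24 * 86
= 6384.64 kW

6384.64 kW


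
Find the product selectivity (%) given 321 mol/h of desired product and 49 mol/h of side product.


Selectivity = desired / (desired + undesired) * 100
Total products = 321 + 49 = 370 mol/h
S = 321 / 370 * 100
= 0.8676 * 100
= 86.76 %

86.76 %


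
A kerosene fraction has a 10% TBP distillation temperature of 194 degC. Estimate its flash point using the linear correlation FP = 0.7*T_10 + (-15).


FP = 0.7 * 194 + (-15) = 120.8

120.8 degC


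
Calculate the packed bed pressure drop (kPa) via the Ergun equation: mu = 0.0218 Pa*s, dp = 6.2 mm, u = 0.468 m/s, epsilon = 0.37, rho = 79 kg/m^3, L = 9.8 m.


dp = 6.2 mm = 0.0062 m
Viscous term = 150*0.0218*0.468*(1-0.37)^2 / (0.0062^2*0.37^3) = 311951
Inertial term = 1.75*79*0.468^2*(1-0.37) / (0.0062*0.37^3) = 60743.6
dP/L = 311951 + 60743.6 = 372695 Pa/m
dP = 372695 * 9.8 / 1000 = 3652 kPa

3652 kPa


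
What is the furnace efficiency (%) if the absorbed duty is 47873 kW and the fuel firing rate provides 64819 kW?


Furnace efficiency = Q_absorbed / Q_fuel * 100
= 47873 / 64819 * 100 = 73.86

73.86 %


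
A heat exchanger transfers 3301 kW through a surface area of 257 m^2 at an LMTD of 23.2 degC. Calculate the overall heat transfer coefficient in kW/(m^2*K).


From Q = U*A*LMTD, U = Q / (A * LMTD)
U = 3301 / (257 * 23.2) = 3301 / 5962.4 = 0.5536

0.5536 kW/(m^2*K)


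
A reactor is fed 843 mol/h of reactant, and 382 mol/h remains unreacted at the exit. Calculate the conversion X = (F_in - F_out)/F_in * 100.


X = (F_in - F_out) / F_in * 100
Moles reacted = 843 - 382 = 461
X = 461 / 843 * 100
= 0.5469 * 100
= 54.69 %

54.69 %


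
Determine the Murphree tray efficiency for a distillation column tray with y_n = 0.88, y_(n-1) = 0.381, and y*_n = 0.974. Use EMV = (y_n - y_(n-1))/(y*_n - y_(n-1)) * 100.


Murphree vapor efficiency: EMV = (y_n - y_(n-1)) / (y*_n - y_(n-1)) * 100
EMV = (0.88 - 0.381) / (0.974 - 0.381) * 100 = 0.499 / 0.593 * 100 = 84.15

84.15 %


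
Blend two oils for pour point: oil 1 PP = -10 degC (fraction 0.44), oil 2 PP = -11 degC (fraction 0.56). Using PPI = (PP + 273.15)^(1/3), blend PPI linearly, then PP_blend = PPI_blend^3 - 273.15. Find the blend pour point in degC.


PPI_1 = (-10 + 273.15)^(1/3) = 6.408176
PPI_2 = (-11 + 273.15)^(1/3) = 6.400049
PPI_blend = 0.44 * 6.408176 + 0.56 * 6.400049 = 6.403625
PP_blend = 6.403625^3 - 273.15 = 262.5897 - 273.15 = -10.56

-10.56 degC


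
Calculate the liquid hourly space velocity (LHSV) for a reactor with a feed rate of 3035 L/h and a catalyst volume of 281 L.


LHSV = volumetric feed rate / catalyst volume
= 3035 L/h / 281 L
= 10.80 h^-1

10.80 h^-1


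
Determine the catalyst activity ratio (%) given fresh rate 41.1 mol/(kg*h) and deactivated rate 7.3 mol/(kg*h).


Activity (%) = (rate_used / rate_fresh) * 100
rate_used = 7.3, rate_fresh = 41.1
= (7.3 / 41.1) * 100
= 0.1776 * 100 = 17.76

17.76 %


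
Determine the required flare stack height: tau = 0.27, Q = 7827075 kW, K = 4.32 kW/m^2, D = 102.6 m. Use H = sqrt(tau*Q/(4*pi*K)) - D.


tau*Q/(4*pi*K) = 0.27 * 7827075 / (4 * pi * 4.32) = 38928.7
sqrt(38928.7) = 197.304
H = 197.304 - 102.6 = 94.70

94.70 m


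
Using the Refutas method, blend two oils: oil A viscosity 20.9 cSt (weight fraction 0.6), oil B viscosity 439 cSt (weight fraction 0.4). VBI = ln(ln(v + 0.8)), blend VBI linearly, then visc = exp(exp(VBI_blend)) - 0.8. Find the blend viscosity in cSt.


Refutas method: VBN_i = 14.534*ln(ln(visc_i + 0.8)) + 10.975, blended linearly by mass fraction; since VBN is linear in VBI_i = ln(ln(visc_i + 0.8)) and the fractions sum to 1, blend VBI directly: visc = exp(exp(VBI_blend)) - 0.8
VBI_1 = ln(ln(20.9 + 0.8)) = 1.12406
VBI_2 = ln(ln(439 + 0.8)) = 1.80604
VBI_blend = 0.6 * 1.12406 + 0.4 * 1.80604 = 1.39685
visc_blend = exp(exp(1.39685)) - 0.8 = 56.17

56.17 cSt


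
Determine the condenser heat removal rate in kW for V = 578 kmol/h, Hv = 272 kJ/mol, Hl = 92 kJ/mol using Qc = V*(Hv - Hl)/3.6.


Qc = 578 * (272 - 92) / 3.6 = 578 * 180 / 3.6 = 28900

28900 kW


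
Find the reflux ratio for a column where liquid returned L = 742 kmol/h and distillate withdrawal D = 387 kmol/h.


Reflux ratio definition: R = L / D (liquid returned / distillate withdrawn)
L = 742 kmol/h, D = 387 kmol/h
R = 742 / 387 = 1.917

1.917


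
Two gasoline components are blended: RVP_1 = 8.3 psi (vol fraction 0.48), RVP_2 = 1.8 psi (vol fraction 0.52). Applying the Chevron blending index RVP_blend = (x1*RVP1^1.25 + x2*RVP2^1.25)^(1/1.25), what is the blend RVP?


Chevron index: RVP_blend = (sum xi*RVPi^1.25)^(1/1.25)
RVP^1.25 terms: 0.48 * 8.3^1.25 + 0.52 * 1.8^1.25 = 7.84637
RVP_blend = 7.84637^(1/1.25) = 5.197

5.197 psi


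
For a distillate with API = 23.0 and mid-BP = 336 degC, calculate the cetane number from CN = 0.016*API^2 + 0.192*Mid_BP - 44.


CN = 0.016 * 23.0^2 + 0.192 * 336 - 44
CN = 8.464 + 64.512 - 44 = 28.976

28.976


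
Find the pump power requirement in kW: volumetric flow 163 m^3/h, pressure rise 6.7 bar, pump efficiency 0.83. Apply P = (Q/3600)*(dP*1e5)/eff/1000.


Q = 163 / 3600 = 0.0452778 m^3/s
P = 0.0452778 * (6.7 * 1e5) / 0.83 / 1000 = 36.55

36.55 kW


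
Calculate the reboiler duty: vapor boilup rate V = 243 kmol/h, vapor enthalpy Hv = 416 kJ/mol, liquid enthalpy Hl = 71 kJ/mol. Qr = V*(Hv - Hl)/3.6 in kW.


Qr = 243 * (416 - 71) / 3.6 = 243 * 345 / 3.6 = 23290

23290 kW


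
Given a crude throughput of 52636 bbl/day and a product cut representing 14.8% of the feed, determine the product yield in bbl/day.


Crude throughput = 52636 bbl/day
Fraction yield = 14.8%
yield = throughput * fraction / 100
yield = 52636 * 14.8 / 100 = 7790.128

7790.128 bbl/day


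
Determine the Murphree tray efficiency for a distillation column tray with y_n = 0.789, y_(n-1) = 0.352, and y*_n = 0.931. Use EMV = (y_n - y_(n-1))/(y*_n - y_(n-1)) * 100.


Murphree vapor efficiency: EMV = (y_n - y_(n-1)) / (y*_n - y_(n-1)) * 100
EMV = (0.789 - 0.352) / (0.931 - 0.352) * 100 = 0.437 / 0.579 * 100 = 75.47

75.47 %


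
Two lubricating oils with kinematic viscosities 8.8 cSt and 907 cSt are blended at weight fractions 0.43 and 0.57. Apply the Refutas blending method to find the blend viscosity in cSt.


Refutas method: VBN_i = 14.534*ln(ln(visc_i + 0.8)) + 10.975, blended linearly by mass fraction; since VBN is linear in VBI_i = ln(ln(visc_i + 0.8)) and the fractions sum to 1, blend VBI directly: visc = exp(exp(VBI_blend)) - 0.8
VBI_1 = ln(ln(8.8 + 0.8)) = 0.816145
VBI_2 = ln(ln(907 + 0.8)) = 1.91854
VBI_blend = 0.43 * 0.816145 + 0.57 * 1.91854 = 1.44451
visc_blend = exp(exp(1.44451)) - 0.8 = 68.59

68.59 cSt


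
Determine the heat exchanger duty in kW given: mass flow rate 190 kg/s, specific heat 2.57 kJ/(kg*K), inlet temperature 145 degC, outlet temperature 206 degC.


Q = m_dot * cp * delta_T
delta_T = 206 - 145 = 61 K
Q = 190 * 2.57 * 61
= 488.3 * 61
= 29786.3 kW

29786.3 kW


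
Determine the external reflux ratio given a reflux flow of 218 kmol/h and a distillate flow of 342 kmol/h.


Reflux ratio definition: R = L / D (liquid returned / distillate withdrawn)
L = 218 kmol/h, D = 342 kmol/h
R = 218 / 342 = 0.6374

0.6374


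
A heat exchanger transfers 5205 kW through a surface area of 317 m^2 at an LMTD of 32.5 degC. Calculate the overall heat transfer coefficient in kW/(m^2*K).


From Q = U*A*LMTD, U = Q / (A * LMTD)
U = 5205 / (317 * 32.5) = 5205 / 10302.5 = 0.5052

0.5052 kW/(m^2*K)


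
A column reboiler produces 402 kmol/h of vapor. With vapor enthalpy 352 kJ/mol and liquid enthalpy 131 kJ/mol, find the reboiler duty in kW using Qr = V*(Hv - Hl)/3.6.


Qr = 402 * (352 - 131) / 3.6 = 402 * 221 / 3.6 = 24680

24680 kW


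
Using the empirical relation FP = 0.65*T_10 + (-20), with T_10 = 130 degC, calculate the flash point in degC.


FP = 0.65 * 130 + (-20) = 64.5

64.5 degC


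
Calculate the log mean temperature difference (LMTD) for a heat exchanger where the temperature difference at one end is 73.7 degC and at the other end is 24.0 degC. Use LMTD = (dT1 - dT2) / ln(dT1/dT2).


LMTD = (dT1 - dT2) / ln(dT1/dT2)
= (73.7 - 24.0) / ln(73.7 / 24.0) = 49.7 / 1.12195 = 44.30

44.30 degC


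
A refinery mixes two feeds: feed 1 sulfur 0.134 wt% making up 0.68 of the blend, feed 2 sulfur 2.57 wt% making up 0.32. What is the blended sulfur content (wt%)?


Linear sulfur blending: S_blend = x1*S1 + x2*S2
Contribution 1: 0.68 * 0.134 = 0.09112 wt%
Contribution 2: 0.32 * 2.57 = 0.8224 wt%
S_blend = 0.09112 + 0.8224 = 0.91352

0.91352 wt%


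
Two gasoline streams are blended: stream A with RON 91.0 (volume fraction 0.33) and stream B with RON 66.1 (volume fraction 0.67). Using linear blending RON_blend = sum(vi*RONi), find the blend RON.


Linear blending: RON_blend = sum(vi * RONi)
Contribution 1: 0.33 * 91.0 = 30.03
Contribution 2: 0.67 * 66.1 = 44.287
RON_blend = 30.03 + 44.287 = 74.317

74.317


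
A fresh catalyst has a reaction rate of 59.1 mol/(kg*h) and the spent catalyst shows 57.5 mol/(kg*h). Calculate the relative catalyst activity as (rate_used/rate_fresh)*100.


Activity (%) = (rate_used / rate_fresh) * 100
rate_used = 57.5, rate_fresh = 59.1
= (57.5 / 59.1) * 100
= 0.9729 * 100 = 97.29

97.29 %


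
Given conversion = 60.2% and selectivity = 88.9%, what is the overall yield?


Overall yield = conversion (%) * selectivity (%) / 100
Conversion = 60.2%, Selectivity = 88.9%
Y = 60.2 * 88.9 / 100
= 53.5178 %

53.5178 %


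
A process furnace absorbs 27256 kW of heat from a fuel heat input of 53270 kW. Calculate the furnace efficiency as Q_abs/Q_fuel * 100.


Furnace efficiency = Q_absorbed / Q_fuel * 100
= 27256 / 53270 * 100 = 51.17

51.17 %


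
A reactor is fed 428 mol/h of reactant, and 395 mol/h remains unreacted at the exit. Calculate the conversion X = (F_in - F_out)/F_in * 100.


X = (F_in - F_out) / F_in * 100
Moles reacted = 428 - 395 = 33
X = 33 / 428 * 100
= 0.07710 * 100
= 7.710 %

7.710 %


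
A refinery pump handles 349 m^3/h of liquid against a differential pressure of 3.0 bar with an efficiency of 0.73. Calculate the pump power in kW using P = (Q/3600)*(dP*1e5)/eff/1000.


Q = 349 / 3600 = 0.0969444 m^3/s
P = 0.0969444 * (3.0 * 1e5) / 0.73 / 1000 = 39.84

39.84 kW


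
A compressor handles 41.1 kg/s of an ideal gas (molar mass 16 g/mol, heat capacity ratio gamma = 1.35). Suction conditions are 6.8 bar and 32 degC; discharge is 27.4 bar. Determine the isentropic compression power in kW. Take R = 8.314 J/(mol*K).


Isentropic work: W = m*(gamma/(gamma-1))*(R*T1/MW)*((P2/P1)^((gamma-1)/gamma) - 1)
T1 = 32 + 273.15 = 305.15 K
Pressure ratio = 27.4 / 6.8 = 4.02941
Exponent = (1.35 - 1)/1.35 = 0.259259
(P2/P1)^exp - 1 = 4.02941^0.259259 - 1 = 0.435206
W = 41.1 * 1.35 / 0.35 * 8.314 * 305.15 / 16 * 0.435206 = 10940

10940 kW


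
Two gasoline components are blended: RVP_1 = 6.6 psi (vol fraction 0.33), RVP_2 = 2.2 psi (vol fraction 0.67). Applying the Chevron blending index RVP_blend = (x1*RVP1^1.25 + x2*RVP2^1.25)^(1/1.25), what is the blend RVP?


Chevron index: RVP_blend = (sum xi*RVPi^1.25)^(1/1.25)
RVP^1.25 terms: 0.33 * 6.6^1.25 + 0.67 * 2.2^1.25 = 5.28611
RVP_blend = 5.28611^(1/1.25) = 3.789

3.789 psi


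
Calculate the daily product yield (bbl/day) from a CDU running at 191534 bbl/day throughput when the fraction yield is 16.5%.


Crude throughput = 191534 bbl/day
Fraction yield = 16.5%
yield = throughput * fraction / 100
yield = 191534 * 16.5 / 100 = 31603.11

31603.11 bbl/day


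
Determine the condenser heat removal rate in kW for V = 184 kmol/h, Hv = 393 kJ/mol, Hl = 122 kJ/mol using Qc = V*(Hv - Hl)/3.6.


Qc = 184 * (393 - 122) / 3.6 = 184 * 271 / 3.6 = 13850

13850 kW


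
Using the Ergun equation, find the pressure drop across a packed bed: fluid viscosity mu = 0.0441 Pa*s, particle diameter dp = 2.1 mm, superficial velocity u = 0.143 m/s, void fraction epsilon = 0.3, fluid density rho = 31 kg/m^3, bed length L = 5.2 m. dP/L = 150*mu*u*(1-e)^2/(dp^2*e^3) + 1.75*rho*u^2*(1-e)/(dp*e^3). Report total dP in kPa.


dp = 2.1 mm = 0.0021 m
Viscous term = 150*0.0441*0.143*(1-0.3)^2 / (0.0021^2*0.3^3) = 3892780
Inertial term = 1.75*31*0.143^2*(1-0.3) / (0.0021*0.3^3) = 13695.8
dP/L = 3892780 + 13695.8 = 3906480 Pa/m
dP = 3906480 * 5.2 / 1000 = 20310 kPa

20310 kPa


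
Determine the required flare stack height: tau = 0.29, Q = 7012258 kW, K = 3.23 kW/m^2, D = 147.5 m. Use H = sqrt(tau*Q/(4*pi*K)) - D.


tau*Q/(4*pi*K) = 0.29 * 7012258 / (4 * pi * 3.23) = 50100.7
sqrt(50100.7) = 223.832
H = 223.832 - 147.5 = 76.33

76.33 m


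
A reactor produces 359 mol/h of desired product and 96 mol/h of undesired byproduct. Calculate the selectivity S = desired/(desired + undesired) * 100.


Selectivity = desired / (desired + undesired) * 100
Total products = 359 + 96 = 455 mol/h
S = 359 / 455 * 100
= 0.7890 * 100
= 78.90 %

78.90 %


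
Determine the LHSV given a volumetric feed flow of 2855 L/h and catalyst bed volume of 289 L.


LHSV = volumetric feed rate / catalyst volume
= 2855 L/h / 289 L
= 9.879 h^-1

9.879 h^-1


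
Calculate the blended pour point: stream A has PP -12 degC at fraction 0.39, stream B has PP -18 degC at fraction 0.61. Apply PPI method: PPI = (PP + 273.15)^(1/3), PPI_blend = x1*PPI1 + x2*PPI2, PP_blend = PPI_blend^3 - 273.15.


PPI_1 = (-12 + 273.15)^(1/3) = 6.391901
PPI_2 = (-18 + 273.15)^(1/3) = 6.342569
PPI_blend = 0.39 * 6.391901 + 0.61 * 6.342569 = 6.361808
PP_blend = 6.361808^3 - 273.15 = 257.4789 - 273.15 = -15.67

-15.67 degC


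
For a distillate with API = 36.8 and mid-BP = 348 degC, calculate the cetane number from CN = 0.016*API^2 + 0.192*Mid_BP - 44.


CN = 0.016 * 36.8^2 + 0.192 * 348 - 44
CN = 21.66784 + 66.816 - 44 = 44.48384

44.48384


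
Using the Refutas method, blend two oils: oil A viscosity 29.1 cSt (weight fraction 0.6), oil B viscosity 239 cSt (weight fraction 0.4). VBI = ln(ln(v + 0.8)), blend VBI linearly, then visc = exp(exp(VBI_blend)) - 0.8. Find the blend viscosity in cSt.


Refutas method: VBN_i = 14.534*ln(ln(visc_i + 0.8)) + 10.975, blended linearly by mass fraction; since VBN is linear in VBI_i = ln(ln(visc_i + 0.8)) and the fractions sum to 1, blend VBI directly: visc = exp(exp(VBI_blend)) - 0.8
VBI_1 = ln(ln(29.1 + 0.8)) = 1.22315
VBI_2 = ln(ln(239 + 0.8)) = 1.70107
VBI_blend = 0.6 * 1.22315 + 0.4 * 1.70107 = 1.41432
visc_blend = exp(exp(1.41432)) - 0.8 = 60.37

60.37 cSt


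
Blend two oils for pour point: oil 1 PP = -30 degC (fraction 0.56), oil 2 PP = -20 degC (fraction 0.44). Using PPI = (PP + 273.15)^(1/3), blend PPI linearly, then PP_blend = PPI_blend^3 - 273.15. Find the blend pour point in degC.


PPI_1 = (-30 + 273.15)^(1/3) = 6.241535
PPI_2 = (-20 + 273.15)^(1/3) = 6.325953
PPI_blend = 0.56 * 6.241535 + 0.44 * 6.325953 = 6.278679
PP_blend = 6.278679^3 - 273.15 = 247.5169 - 273.15 = -25.63

-25.63 degC


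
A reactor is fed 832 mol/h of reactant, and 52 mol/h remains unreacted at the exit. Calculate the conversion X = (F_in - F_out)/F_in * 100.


X = (F_in - F_out) / F_in * 100
Moles reacted = 832 - 52 = 780
X = 780 / 832 * 100
= 0.9375 * 100
= 93.75 %

93.75 %


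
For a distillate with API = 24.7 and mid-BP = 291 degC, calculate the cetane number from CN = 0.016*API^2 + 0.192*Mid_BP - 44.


CN = 0.016 * 24.7^2 + 0.192 * 291 - 44
CN = 9.76144 + 55.872 - 44 = 21.63344

21.63344


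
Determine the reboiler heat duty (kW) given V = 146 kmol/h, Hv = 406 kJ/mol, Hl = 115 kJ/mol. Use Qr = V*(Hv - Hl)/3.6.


Qr = 146 * (406 - 115) / 3.6 = 146 * 291 / 3.6 = 11800

11800 kW


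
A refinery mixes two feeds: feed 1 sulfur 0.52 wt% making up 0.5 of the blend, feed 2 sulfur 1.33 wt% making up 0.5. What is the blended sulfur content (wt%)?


Linear sulfur blending: S_blend = x1*S1 + x2*S2
Contribution 1: 0.5 * 0.52 = 0.26 wt%
Contribution 2: 0.5 * 1.33 = 0.665 wt%
S_blend = 0.26 + 0.665 = 0.925

0.925 wt%


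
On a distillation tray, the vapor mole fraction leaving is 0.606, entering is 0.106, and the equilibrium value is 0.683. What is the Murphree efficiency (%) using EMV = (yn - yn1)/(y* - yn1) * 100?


Murphree vapor efficiency: EMV = (y_n - y_(n-1)) / (y*_n - y_(n-1)) * 100
EMV = (0.606 - 0.106) / (0.683 - 0.106) * 100 = 0.5 / 0.577 * 100 = 86.66

86.66 %


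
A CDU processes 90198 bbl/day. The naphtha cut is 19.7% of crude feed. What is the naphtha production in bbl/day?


Crude throughput = 90198 bbl/day
Fraction yield = 19.7%
yield = throughput * fraction / 100
yield = 90198 * 19.7 / 100 = 17769.006

17769.006 bbl/day


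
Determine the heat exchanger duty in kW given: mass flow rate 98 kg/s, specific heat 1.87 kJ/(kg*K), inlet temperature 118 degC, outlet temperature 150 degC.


Q = m_dot * cp * delta_T
delta_T = 150 - 118 = 32 K
Q = 98 * 1.87 * 32
= 183.26 * 32
= 5864.32 kW

5864.32 kW


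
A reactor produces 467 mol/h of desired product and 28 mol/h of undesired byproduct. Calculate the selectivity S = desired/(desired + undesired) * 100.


Selectivity = desired / (desired + undesired) * 100
Total products = 467 + 28 = 495 mol/h
S = 467 / 495 * 100
= 0.9434 * 100
= 94.34 %

94.34 %


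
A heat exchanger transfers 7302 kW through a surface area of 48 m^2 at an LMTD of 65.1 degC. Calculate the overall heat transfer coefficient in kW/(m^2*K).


From Q = U*A*LMTD, U = Q / (A * LMTD)
U = 7302 / (48 * 65.1) = 7302 / 3124.8 = 2.337

2.337 kW/(m^2*K)


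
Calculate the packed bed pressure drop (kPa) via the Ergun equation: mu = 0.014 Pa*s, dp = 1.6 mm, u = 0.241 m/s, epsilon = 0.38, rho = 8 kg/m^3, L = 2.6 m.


dp = 1.6 mm = 0.0016 m
Viscous term = 150*0.014*0.241*(1-0.38)^2 / (0.0016^2*0.38^3) = 1384930
Inertial term = 1.75*8*0.241^2*(1-0.38) / (0.0016*0.38^3) = 5742.26
dP/L = 1384930 + 5742.26 = 1390670 Pa/m
dP = 1390670 * 2.6 / 1000 = 3616 kPa

3616 kPa


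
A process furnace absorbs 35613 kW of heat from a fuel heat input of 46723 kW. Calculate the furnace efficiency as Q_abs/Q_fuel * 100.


Furnace efficiency = Q_absorbed / Q_fuel * 100
= 35613 / 46723 * 100 = 76.22

76.22 %


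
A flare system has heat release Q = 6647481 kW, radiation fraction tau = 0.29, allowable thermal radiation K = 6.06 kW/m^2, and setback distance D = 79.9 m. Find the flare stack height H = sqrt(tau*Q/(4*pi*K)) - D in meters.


tau*Q/(4*pi*K) = 0.29 * 6647481 / (4 * pi * 6.06) = 25314.7
sqrt(25314.7) = 159.106
H = 159.106 - 79.9 = 79.21

79.21 m


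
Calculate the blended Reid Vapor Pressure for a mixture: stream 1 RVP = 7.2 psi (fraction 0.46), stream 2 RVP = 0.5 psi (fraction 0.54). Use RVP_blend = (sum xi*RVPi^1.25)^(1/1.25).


Chevron index: RVP_blend = (sum xi*RVPi^1.25)^(1/1.25)
RVP^1.25 terms: 0.46 * 7.2^1.25 + 0.54 * 0.5^1.25 = 5.65234
RVP_blend = 5.65234^(1/1.25) = 3.997

3.997 psi


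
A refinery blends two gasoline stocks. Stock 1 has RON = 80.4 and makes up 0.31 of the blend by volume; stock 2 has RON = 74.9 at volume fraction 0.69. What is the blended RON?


Linear blending: RON_blend = sum(vi * RONi)
Contribution 1: 0.31 * 80.4 = 24.924
Contribution 2: 0.69 * 74.9 = 51.681
RON_blend = 24.924 + 51.681 = 76.605

76.605


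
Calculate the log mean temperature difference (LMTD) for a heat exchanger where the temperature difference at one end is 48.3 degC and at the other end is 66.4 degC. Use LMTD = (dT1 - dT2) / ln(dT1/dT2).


LMTD = (dT1 - dT2) / ln(dT1/dT2)
= (48.3 - 66.4) / ln(48.3 / 66.4) = -18.1 / -0.318265 = 56.87

56.87 degC


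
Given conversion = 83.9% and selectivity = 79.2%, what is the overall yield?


Overall yield = conversion (%) * selectivity (%) / 100
Conversion = 83.9%, Selectivity = 79.2%
Y = 83.9 * 79.2 / 100
= 66.4488 %

66.4488 %


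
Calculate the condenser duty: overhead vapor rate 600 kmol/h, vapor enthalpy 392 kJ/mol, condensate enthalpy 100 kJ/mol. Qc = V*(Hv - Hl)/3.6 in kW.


Qc = 600 * (392 - 100) / 3.6 = 600 * 292 / 3.6 = 48670

48670 kW


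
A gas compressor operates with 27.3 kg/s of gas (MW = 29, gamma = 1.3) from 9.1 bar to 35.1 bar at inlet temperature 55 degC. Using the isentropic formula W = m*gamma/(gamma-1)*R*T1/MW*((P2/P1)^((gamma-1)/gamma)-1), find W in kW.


Isentropic work: W = m*(gamma/(gamma-1))*(R*T1/MW)*((P2/P1)^((gamma-1)/gamma) - 1)
T1 = 55 + 273.15 = 328.15 K
Pressure ratio = 35.1 / 9.1 = 3.85714
Exponent = (1.3 - 1)/1.3 = 0.230769
(P2/P1)^exp - 1 = 3.85714^0.230769 - 1 = 0.365501
W = 27.3 * 1.3 / 0.3 * 8.314 * 328.15 / 29 * 0.365501 = 4068

4068 kW


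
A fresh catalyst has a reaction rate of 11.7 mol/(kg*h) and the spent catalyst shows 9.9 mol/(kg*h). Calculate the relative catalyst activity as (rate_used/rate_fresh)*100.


Activity (%) = (rate_used / rate_fresh) * 100
rate_used = 9.9, rate_fresh = 11.7
= (9.9 / 11.7) * 100
= 0.8462 * 100 = 84.62

84.62 %


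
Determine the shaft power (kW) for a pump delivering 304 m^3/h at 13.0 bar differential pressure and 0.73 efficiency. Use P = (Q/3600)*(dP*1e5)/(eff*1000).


Q = 304 / 3600 = 0.0844444 m^3/s
P = 0.0844444 * (13.0 * 1e5) / 0.73 / 1000 = 150.4

150.4 kW


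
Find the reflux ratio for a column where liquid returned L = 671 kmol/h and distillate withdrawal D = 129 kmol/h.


Reflux ratio definition: R = L / D (liquid returned / distillate withdrawn)
L = 671 kmol/h, D = 129 kmol/h
R = 671 / 129 = 5.202

5.202


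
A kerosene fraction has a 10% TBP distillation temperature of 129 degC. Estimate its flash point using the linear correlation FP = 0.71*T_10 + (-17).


FP = 0.71 * 129 + (-17) = 74.59

74.59 degC


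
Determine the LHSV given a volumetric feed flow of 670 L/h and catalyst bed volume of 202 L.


LHSV = volumetric feed rate / catalyst volume
= 670 L/h / 202 L
= 3.317 h^-1

3.317 h^-1


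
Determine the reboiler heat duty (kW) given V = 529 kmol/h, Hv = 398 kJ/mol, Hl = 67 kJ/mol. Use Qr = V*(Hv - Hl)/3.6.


Qr = 529 * (398 - 67) / 3.6 = 529 * 331 / 3.6 = 48640

48640 kW


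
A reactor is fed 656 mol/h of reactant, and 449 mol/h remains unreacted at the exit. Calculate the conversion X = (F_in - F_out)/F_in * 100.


X = (F_in - F_out) / F_in * 100
Moles reacted = 656 - 449 = 207
X = 207 / 656 * 100
= 0.3155 * 100
= 31.55 %

31.55 %


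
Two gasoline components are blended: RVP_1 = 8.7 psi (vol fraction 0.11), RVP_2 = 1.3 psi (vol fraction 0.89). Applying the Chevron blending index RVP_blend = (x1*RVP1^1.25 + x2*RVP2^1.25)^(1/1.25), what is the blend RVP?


Chevron index: RVP_blend = (sum xi*RVPi^1.25)^(1/1.25)
RVP^1.25 terms: 0.11 * 8.7^1.25 + 0.89 * 1.3^1.25 = 2.87902
RVP_blend = 2.87902^(1/1.25) = 2.330

2.330 psi


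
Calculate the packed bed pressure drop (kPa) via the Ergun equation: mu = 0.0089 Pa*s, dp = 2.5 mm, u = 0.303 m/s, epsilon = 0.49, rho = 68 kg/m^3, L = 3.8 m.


dp = 2.5 mm = 0.0025 m
Viscous term = 150*0.0089*0.303*(1-0.49)^2 / (0.0025^2*0.49^3) = 143086
Inertial term = 1.75*68*0.303^2*(1-0.49) / (0.0025*0.49^3) = 18944.1
dP/L = 143086 + 18944.1 = 162030 Pa/m
dP = 162030 * 3.8 / 1000 = 615.7 kPa

615.7 kPa


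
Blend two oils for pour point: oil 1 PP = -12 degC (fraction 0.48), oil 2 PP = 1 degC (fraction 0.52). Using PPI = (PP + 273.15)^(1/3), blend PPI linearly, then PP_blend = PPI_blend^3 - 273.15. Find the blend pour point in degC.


PPI_1 = (-12 + 273.15)^(1/3) = 6.391901
PPI_2 = (1 + 273.15)^(1/3) = 6.49625
PPI_blend = 0.48 * 6.391901 + 0.52 * 6.49625 = 6.446162
PP_blend = 6.446162^3 - 273.15 = 267.8574 - 273.15 = -5.29

-5.29 degC


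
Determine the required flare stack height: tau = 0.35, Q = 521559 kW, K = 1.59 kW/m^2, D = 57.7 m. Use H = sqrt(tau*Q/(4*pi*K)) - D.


tau*Q/(4*pi*K) = 0.35 * 521559 / (4 * pi * 1.59) = 9136.18
sqrt(9136.18) = 95.5834
H = 95.5834 - 57.7 = 37.88

37.88 m


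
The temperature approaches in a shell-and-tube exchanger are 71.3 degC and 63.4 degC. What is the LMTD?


LMTD = (dT1 - dT2) / ln(dT1/dT2)
= (71.3 - 63.4) / ln(71.3 / 63.4) = 7.9 / 0.117432 = 67.27

67.27 degC


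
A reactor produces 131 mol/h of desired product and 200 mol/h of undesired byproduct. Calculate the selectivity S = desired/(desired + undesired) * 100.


Selectivity = desired / (desired + undesired) * 100
Total products = 131 + 200 = 331 mol/h
S = 131 / 331 * 100
= 0.3958 * 100
= 39.58 %

39.58 %


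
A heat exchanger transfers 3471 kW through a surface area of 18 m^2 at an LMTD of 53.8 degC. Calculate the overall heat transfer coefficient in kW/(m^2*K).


From Q = U*A*LMTD, U = Q / (A * LMTD)
U = 3471 / (18 * 53.8) = 3471 / 968.4 = 3.584

3.584 kW/(m^2*K)


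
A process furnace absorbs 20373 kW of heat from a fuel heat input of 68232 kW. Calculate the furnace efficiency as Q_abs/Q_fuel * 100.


Furnace efficiency = Q_absorbed / Q_fuel * 100
= 20373 / 68232 * 100 = 29.86

29.86 %


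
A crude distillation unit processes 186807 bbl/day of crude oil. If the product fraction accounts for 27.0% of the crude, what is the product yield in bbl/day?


Crude throughput = 186807 bbl/day
Fraction yield = 27.0%
yield = throughput * fraction / 100
yield = 186807 * 27.0 / 100 = 50437.89

50437.89 bbl/day


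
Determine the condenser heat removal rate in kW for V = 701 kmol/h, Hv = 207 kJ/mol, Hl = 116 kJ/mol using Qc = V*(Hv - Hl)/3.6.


Qc = 701 * (207 - 116) / 3.6 = 701 * 91 / 3.6 = 17720

17720 kW


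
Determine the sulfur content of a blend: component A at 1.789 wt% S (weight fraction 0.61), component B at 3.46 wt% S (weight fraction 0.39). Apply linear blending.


Linear sulfur blending: S_blend = x1*S1 + x2*S2
Contribution 1: 0.61 * 1.789 = 1.09129 wt%
Contribution 2: 0.39 * 3.46 = 1.3494 wt%
S_blend = 1.09129 + 1.3494 = 2.44069

2.44069 wt%


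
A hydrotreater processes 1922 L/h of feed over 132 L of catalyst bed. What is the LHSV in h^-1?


LHSV = volumetric feed rate / catalyst volume
= 1922 L/h / 132 L
= 14.56 h^-1

14.56 h^-1


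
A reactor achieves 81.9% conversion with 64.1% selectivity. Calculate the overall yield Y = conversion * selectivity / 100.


Overall yield = conversion (%) * selectivity (%) / 100
Conversion = 81.9%, Selectivity = 64.1%
Y = 81.9 * 64.1 / 100
= 52.4979 %

52.4979 %


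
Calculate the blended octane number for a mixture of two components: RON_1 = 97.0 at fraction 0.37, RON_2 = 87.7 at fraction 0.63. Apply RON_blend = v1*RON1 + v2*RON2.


Linear blending: RON_blend = sum(vi * RONi)
Contribution 1: 0.37 * 97.0 = 35.89
Contribution 2: 0.63 * 87.7 = 55.251
RON_blend = 35.89 + 55.251 = 91.141

91.141


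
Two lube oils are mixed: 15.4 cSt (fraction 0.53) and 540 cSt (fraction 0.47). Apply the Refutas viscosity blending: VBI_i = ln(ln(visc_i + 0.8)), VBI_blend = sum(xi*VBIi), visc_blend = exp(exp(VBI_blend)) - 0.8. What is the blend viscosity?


Refutas method: VBN_i = 14.534*ln(ln(visc_i + 0.8)) + 10.975, blended linearly by mass fraction; since VBN is linear in VBI_i = ln(ln(visc_i + 0.8)) and the fractions sum to 1, blend VBI directly: visc = exp(exp(VBI_blend)) - 0.8
VBI_1 = ln(ln(15.4 + 0.8)) = 1.02425
VBI_2 = ln(ln(540 + 0.8)) = 1.83945
VBI_blend = 0.53 * 1.02425 + 0.47 * 1.83945 = 1.40739
visc_blend = exp(exp(1.40739)) - 0.8 = 58.66

58.66 cSt


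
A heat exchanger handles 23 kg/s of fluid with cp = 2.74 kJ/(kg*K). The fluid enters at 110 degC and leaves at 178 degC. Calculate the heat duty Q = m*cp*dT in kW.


Q = m_dot * cp * delta_T
delta_T = 178 - 110 = 68 K
Q = 23 * 2.74 * 68
= 63.02 * 68
= 4285.36 kW

4285.36 kW


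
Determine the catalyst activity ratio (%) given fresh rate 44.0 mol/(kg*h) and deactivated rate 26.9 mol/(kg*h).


Activity (%) = (rate_used / rate_fresh) * 100
rate_used = 26.9, rate_fresh = 44.0
= (26.9 / 44.0) * 100
= 0.6114 * 100 = 61.14

61.14 %


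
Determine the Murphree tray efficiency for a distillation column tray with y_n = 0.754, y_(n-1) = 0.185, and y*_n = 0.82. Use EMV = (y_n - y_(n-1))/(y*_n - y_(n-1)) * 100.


Murphree vapor efficiency: EMV = (y_n - y_(n-1)) / (y*_n - y_(n-1)) * 100
EMV = (0.754 - 0.185) / (0.82 - 0.185) * 100 = 0.569 / 0.635 * 100 = 89.61

89.61 %


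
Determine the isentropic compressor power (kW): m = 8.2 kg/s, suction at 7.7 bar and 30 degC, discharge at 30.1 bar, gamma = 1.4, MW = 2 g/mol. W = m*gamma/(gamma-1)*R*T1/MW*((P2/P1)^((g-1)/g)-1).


Isentropic work: W = m*(gamma/(gamma-1))*(R*T1/MW)*((P2/P1)^((gamma-1)/gamma) - 1)
T1 = 30 + 273.15 = 303.15 K
Pressure ratio = 30.1 / 7.7 = 3.90909
Exponent = (1.4 - 1)/1.4 = 0.285714
(P2/P1)^exp - 1 = 3.90909^0.285714 - 1 = 0.476265
W = 8.2 * 1.4 / 0.4 * 8.314 * 303.15 / 2 * 0.476265 = 17230

17230 kW


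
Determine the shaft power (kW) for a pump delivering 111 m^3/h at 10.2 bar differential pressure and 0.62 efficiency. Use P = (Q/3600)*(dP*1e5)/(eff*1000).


Q = 111 / 3600 = 0.0308333 m^3/s
P = 0.0308333 * (10.2 * 1e5) / 0.62 / 1000 = 50.73

50.73 kW


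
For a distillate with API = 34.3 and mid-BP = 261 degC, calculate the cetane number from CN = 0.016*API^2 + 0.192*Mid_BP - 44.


CN = 0.016 * 34.3^2 + 0.192 * 261 - 44
CN = 18.82384 + 50.112 - 44 = 24.93584

24.93584


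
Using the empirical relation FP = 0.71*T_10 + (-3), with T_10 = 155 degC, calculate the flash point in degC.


FP = 0.71 * 155 + (-3) = 107.05

107.05 degC


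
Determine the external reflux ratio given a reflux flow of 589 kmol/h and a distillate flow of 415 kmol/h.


Reflux ratio definition: R = L / D (liquid returned / distillate withdrawn)
L = 589 kmol/h, D = 415 kmol/h
R = 589 / 415 = 1.419

1.419


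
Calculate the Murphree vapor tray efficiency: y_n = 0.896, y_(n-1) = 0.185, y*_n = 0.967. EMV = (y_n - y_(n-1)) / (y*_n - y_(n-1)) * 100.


Murphree vapor efficiency: EMV = (y_n - y_(n-1)) / (y*_n - y_(n-1)) * 100
EMV = (0.896 - 0.185) / (0.967 - 0.185) * 100 = 0.711 / 0.782 * 100 = 90.92

90.92 %
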